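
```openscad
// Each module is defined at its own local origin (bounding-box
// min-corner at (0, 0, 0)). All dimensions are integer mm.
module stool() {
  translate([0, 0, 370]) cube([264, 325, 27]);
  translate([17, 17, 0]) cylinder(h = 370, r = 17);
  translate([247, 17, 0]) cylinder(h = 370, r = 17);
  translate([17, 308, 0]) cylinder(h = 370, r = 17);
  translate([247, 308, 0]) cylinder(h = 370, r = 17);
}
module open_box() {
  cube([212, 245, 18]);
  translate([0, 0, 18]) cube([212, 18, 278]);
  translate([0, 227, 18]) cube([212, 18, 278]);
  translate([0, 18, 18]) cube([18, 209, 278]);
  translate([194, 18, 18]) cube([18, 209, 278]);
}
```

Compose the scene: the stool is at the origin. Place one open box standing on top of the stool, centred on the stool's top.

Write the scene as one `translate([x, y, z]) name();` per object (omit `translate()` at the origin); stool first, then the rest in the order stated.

stool();
translate([26, 40, 397]) open_box();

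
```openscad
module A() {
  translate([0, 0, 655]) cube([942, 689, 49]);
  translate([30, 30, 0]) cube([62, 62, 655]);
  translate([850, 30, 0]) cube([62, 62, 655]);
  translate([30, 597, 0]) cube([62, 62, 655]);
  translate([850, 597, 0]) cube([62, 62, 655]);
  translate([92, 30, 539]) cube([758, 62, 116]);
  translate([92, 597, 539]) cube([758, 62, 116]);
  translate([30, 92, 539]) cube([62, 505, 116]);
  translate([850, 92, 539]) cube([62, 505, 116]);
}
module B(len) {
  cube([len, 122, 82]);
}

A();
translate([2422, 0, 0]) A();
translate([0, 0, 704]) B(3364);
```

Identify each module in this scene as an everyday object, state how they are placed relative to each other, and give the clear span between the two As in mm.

Second table starts at x = 2422; first ends at x = 942; clear span = 2422 − 942 = 1480 mm.

A is a table. B is a beam. A beam spans the tops of two tables. The clear span between the two tables is 1480 mm.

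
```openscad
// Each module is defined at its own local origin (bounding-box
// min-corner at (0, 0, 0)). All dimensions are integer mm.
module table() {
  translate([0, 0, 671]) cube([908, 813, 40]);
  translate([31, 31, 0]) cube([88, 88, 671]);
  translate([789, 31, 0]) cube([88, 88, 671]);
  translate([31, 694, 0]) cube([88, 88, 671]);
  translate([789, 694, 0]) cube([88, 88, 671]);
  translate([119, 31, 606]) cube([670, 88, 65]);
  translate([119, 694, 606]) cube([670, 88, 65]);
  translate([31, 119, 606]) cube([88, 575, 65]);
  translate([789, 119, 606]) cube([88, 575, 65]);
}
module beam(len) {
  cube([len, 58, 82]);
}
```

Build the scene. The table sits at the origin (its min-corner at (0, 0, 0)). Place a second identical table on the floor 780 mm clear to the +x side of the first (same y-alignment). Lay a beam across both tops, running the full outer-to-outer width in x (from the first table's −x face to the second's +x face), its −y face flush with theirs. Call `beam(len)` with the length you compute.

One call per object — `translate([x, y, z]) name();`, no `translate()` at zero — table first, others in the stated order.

table();
translate([1688, 0, 0]) table();
translate([0, 0, 711]) beam(2596);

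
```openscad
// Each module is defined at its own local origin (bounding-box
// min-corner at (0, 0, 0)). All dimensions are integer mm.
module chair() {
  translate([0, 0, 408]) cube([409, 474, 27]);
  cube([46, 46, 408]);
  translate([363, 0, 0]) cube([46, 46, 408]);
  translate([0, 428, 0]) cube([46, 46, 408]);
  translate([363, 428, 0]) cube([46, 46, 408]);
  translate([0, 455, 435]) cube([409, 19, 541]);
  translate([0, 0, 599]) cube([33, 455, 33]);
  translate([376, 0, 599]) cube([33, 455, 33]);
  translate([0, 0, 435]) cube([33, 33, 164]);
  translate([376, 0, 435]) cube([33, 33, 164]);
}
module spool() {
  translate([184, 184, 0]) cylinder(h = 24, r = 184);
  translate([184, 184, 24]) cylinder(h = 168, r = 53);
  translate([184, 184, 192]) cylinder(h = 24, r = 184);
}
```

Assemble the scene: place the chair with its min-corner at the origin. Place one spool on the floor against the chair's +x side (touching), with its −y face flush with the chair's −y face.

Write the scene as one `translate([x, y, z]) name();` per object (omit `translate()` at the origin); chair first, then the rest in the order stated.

chair();
translate([409, 0, 0]) spool();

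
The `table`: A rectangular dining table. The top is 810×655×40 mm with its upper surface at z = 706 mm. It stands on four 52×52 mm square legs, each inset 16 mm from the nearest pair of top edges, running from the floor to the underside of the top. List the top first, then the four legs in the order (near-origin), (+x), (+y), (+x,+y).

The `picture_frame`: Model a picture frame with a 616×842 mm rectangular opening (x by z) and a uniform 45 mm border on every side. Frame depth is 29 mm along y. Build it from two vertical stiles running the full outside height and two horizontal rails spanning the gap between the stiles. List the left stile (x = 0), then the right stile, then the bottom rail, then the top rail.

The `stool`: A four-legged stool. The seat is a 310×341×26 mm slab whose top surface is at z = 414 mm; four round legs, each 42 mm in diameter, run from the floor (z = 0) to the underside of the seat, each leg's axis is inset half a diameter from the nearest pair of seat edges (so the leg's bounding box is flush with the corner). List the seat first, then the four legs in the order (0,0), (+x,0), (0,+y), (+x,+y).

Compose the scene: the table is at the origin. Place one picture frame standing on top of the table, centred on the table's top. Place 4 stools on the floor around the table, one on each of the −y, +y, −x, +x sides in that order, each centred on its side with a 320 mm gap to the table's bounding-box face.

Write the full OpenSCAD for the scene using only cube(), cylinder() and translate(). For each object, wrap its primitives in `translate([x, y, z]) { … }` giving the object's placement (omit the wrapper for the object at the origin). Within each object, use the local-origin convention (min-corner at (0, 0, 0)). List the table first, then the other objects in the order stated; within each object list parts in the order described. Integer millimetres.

translate([0, 0, 666]) cube([810, 655, 40]);
translate([16, 16, 0]) cube([52, 52, 666]);
translate([742, 16, 0]) cube([52, 52, 666]);
translate([16, 587, 0]) cube([52, 52, 666]);
translate([742, 587, 0]) cube([52, 52, 666]);
translate([52, 313, 706]) {
  cube([45, 29, 932]);
  translate([661, 0, 0]) cube([45, 29, 932]);
  translate([45, 0, 0]) cube([616, 29, 45]);
  translate([45, 0, 887]) cube([616, 29, 45]);
}
translate([250, -661, 0]) {
  translate([0, 0, 388]) cube([310, 341, 26]);
  translate([21, 21, 0]) cylinder(h = 388, r = 21);
  translate([289, 21, 0]) cylinder(h = 388, r = 21);
  translate([21, 320, 0]) cylinder(h = 388, r = 21);
  translate([289, 320, 0]) cylinder(h = 388, r = 21);
}
translate([250, 975, 0]) {
  translate([0, 0, 388]) cube([310, 341, 26]);
  translate([21, 21, 0]) cylinder(h = 388, r = 21);
  translate([289, 21, 0]) cylinder(h = 388, r = 21);
  translate([21, 320, 0]) cylinder(h = 388, r = 21);
  translate([289, 320, 0]) cylinder(h = 388, r = 21);
}
translate([-630, 157, 0]) {
  translate([0, 0, 388]) cube([310, 341, 26]);
  translate([21, 21, 0]) cylinder(h = 388, r = 21);
  translate([289, 21, 0]) cylinder(h = 388, r = 21);
  translate([21, 320, 0]) cylinder(h = 388, r = 21);
  translate([289, 320, 0]) cylinder(h = 388, r = 21);
}
translate([1130, 157, 0]) {
  translate([0, 0, 388]) cube([310, 341, 26]);
  translate([21, 21, 0]) cylinder(h = 388, r = 21);
  translate([289, 21, 0]) cylinder(h = 388, r = 21);
  translate([21, 320, 0]) cylinder(h = 388, r = 21);
  translate([289, 320, 0]) cylinder(h = 388, r = 21);
}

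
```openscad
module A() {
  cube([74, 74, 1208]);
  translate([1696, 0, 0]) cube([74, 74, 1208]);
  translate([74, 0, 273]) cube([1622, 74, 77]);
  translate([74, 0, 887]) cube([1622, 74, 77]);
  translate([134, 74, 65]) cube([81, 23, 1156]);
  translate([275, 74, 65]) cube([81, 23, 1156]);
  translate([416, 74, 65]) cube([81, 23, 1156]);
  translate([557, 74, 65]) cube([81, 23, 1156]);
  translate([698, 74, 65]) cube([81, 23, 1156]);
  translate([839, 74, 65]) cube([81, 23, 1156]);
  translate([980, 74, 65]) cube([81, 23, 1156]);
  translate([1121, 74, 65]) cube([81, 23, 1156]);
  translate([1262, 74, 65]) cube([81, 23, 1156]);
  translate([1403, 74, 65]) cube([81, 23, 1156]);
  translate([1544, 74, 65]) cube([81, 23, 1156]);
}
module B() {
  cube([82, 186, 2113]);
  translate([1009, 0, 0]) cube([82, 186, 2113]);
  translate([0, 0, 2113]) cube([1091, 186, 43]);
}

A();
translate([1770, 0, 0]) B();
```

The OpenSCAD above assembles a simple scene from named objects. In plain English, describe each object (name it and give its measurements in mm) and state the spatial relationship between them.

A is a fence section. Two 74×74 mm posts, 1208 mm tall, stand on the floor with a clear span of 1622 mm between their inner faces. Two horizontal rails of 74×77 mm section span the gap between the posts with their undersides at z = 273 mm and z = 887 mm, flush with the posts' −y face. 11 pickets, each 81 mm wide, 23 mm thick and 1156 mm tall, are fixed to the +y face of the rails with their bottoms at z = 65 mm, evenly spaced across the span with equal gaps (rounded down to the nearest mm) at the −x end and between each pair — any rounding remainder accumulates at the +x end.

B is a rectangular door frame: two vertical jambs of 82×186 mm section, 2113 mm tall, with a clear opening 927 mm wide between their inner faces. A header 43 mm tall and 186 mm deep lies on top of the jambs and spans the full outside width.

The door frame is against the fence section's +x side, with their −y faces flush.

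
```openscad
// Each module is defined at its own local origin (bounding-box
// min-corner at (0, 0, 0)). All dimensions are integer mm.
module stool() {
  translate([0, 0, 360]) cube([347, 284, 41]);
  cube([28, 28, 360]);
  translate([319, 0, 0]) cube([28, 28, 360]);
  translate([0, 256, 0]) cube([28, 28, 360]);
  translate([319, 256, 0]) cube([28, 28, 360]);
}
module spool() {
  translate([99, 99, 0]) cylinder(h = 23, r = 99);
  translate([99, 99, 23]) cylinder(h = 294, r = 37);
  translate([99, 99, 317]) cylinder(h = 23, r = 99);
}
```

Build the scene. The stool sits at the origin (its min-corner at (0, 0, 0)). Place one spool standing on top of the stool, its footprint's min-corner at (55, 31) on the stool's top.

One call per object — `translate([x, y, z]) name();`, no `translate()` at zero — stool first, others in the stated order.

stool();
translate([55, 31, 401]) spool();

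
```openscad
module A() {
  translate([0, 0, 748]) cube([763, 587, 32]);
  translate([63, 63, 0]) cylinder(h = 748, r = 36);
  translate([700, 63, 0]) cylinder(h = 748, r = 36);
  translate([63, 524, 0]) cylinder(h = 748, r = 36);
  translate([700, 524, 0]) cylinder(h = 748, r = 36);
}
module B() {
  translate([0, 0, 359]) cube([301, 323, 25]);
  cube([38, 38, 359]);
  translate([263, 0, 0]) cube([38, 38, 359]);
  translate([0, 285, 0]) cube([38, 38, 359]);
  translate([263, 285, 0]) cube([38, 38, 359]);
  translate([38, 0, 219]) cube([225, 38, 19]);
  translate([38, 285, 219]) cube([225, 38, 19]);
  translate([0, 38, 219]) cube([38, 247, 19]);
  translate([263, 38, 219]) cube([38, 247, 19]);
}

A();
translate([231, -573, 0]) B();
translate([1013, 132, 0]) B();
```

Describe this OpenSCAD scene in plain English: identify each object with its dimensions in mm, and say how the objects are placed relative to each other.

A is a table: top 763 mm (x) × 587 mm (y), 32 mm thick, upper face at z = 780 mm, on four round legs of 72 mm diameter, each leg's bounding box inset 27 mm from the nearest pair of top edges, running from z = 0 to the bottom of the top.

B is a four-legged stool. The seat is a 301×323×25 mm slab whose top surface is at z = 384 mm; four square legs, each 38×38 mm in cross-section, run from the floor (z = 0) to the underside of the seat, each flush with a corner of the seat. Four stretchers, 38 mm wide and 19 mm tall, connect adjacent legs with their undersides at z = 219 mm, each running between the inner faces of the legs it joins and aligned with the legs' outer faces on the other axis.

Two stools sit around the table at the −y, +x sides.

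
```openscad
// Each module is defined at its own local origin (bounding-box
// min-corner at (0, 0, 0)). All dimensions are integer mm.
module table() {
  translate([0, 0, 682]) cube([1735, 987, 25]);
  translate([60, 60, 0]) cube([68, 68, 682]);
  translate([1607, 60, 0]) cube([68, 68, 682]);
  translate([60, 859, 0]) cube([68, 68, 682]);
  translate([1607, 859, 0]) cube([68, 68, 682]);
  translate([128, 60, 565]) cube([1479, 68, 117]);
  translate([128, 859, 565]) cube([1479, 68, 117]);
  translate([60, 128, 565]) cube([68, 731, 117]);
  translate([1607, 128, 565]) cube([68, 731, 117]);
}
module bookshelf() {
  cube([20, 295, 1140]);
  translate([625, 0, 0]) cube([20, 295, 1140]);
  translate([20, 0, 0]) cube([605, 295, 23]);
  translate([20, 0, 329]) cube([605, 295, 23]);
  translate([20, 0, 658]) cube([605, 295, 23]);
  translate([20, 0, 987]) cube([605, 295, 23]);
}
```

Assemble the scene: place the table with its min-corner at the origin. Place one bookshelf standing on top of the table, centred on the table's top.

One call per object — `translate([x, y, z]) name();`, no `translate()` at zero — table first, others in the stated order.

table();
translate([545, 346, 707]) bookshelf();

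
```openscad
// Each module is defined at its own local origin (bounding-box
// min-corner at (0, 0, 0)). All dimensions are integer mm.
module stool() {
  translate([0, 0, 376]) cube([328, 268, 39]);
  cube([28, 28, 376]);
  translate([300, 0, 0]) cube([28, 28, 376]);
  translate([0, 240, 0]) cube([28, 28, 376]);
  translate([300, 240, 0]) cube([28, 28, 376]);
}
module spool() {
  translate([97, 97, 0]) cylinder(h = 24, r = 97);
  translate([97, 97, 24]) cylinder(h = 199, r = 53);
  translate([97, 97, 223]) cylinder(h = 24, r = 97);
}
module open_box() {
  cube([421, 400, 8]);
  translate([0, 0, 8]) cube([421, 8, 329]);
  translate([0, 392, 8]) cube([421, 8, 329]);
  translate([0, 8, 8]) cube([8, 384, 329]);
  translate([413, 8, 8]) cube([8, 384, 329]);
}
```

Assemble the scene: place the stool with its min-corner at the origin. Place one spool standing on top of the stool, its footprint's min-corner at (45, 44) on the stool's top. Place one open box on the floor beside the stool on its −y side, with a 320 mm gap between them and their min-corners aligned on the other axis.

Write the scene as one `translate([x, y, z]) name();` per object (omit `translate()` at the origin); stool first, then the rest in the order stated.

stool();
translate([45, 44, 415]) spool();
translate([0, -720, 0]) open_box();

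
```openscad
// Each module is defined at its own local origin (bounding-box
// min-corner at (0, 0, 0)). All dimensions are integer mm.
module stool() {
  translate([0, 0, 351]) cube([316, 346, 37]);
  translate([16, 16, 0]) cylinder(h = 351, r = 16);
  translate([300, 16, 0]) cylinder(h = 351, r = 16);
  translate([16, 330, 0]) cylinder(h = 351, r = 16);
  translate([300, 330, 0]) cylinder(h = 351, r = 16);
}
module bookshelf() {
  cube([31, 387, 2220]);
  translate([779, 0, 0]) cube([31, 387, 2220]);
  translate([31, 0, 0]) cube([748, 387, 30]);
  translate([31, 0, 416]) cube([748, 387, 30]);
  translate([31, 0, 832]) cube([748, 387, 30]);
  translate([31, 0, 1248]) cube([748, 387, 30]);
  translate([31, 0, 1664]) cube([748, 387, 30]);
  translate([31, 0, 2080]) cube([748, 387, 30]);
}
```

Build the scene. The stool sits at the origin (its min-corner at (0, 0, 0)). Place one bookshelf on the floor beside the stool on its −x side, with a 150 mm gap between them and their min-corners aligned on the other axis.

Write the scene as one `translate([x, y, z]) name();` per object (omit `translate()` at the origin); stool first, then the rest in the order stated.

stool();
translate([-960, 0, 0]) bookshelf();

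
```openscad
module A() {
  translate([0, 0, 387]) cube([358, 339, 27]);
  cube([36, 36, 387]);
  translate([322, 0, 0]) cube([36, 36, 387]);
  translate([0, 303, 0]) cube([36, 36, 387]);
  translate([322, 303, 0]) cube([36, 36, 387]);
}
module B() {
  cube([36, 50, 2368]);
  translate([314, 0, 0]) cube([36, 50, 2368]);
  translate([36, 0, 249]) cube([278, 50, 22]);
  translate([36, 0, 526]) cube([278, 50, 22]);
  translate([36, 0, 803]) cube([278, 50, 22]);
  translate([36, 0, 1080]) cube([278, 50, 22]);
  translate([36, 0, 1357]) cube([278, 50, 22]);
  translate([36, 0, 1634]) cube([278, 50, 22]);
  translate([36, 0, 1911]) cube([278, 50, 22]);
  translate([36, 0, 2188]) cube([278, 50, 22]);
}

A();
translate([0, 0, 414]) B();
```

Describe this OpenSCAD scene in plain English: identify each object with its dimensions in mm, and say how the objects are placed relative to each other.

A is a four-legged stool. The seat is 358×339 mm, 27 mm thick, top at z = 414 mm. It stands on four square legs, each 36×36 mm in cross-section, from z = 0 to the seat underside, each flush with a corner of the seat.

B is a straight ladder. Two 36×50 mm vertical rails, 2368 mm tall, stand 350 mm apart (outside-to-outside) with their front faces coplanar on the −y side. 8 rungs, each 50 mm deep and 22 mm tall, span between the inner faces of the rails, front faces flush with the rails. The lowest rung's underside is at z = 249 mm and rungs are spaced 277 mm apart (underside to underside).

The ladder is on top of the stool.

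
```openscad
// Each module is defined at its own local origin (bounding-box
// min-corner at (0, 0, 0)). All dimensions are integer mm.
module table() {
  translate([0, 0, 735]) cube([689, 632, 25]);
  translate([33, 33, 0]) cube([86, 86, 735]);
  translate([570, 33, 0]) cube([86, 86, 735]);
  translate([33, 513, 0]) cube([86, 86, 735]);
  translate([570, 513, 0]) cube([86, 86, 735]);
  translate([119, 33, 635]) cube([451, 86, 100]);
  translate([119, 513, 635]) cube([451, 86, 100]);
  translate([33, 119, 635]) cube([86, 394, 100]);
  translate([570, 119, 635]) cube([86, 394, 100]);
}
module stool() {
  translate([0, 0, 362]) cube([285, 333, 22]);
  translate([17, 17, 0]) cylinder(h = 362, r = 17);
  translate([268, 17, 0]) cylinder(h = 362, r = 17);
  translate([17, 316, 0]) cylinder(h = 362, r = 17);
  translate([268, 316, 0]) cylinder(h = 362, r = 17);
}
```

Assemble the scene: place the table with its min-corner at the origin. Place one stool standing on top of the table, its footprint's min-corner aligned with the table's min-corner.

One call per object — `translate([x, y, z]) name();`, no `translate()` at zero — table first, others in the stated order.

table();
translate([0, 0, 760]) stool();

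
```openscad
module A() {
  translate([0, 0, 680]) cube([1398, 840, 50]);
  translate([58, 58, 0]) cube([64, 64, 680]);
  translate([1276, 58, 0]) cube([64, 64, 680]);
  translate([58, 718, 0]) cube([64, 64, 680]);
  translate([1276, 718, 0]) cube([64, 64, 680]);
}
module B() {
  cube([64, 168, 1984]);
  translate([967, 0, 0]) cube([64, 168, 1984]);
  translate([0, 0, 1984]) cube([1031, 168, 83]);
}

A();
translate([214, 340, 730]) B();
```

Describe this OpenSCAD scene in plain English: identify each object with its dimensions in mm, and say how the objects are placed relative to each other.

A is a rectangular dining table. The top is 1398×840×50 mm with its upper surface at z = 730 mm. It stands on four 64×64 mm square legs, each inset 58 mm from the nearest pair of top edges, running from the floor to the underside of the top.

B is a rectangular door frame: two vertical jambs of 64×168 mm section, 1984 mm tall, with a clear opening 903 mm wide between their inner faces. A header 83 mm tall and 168 mm deep lies on top of the jambs and spans the full outside width.

The door frame is on top of the table.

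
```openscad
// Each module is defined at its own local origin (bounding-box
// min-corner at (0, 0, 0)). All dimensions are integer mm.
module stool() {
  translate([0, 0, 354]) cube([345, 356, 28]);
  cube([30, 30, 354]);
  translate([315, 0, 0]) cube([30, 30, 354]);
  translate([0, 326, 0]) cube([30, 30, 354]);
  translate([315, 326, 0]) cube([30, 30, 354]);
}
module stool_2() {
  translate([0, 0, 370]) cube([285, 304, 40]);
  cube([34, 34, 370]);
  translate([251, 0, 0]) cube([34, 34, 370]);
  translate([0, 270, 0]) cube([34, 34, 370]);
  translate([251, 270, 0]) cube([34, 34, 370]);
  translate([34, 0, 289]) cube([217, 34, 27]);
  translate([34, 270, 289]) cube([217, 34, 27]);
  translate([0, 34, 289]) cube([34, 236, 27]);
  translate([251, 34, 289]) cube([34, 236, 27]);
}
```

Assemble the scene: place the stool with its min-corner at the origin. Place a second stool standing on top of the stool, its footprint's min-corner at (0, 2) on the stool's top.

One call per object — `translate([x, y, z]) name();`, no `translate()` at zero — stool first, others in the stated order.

stool();
translate([0, 2, 382]) stool_2();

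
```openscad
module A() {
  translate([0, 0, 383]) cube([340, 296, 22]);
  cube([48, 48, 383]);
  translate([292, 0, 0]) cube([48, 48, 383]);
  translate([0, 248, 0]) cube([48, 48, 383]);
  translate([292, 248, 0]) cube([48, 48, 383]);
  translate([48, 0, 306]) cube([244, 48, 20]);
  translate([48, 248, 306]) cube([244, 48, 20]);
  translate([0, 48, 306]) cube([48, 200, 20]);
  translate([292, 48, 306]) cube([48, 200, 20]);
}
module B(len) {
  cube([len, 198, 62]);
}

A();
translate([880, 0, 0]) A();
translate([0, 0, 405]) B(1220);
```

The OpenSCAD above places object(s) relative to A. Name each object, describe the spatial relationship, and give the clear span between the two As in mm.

A is a stool. B is a beam. A beam spans the tops of two stools. The clear span between the two stools is 540 mm.

Second stool starts at x = 880; first ends at x = 340; clear span = 880 − 340 = 540 mm.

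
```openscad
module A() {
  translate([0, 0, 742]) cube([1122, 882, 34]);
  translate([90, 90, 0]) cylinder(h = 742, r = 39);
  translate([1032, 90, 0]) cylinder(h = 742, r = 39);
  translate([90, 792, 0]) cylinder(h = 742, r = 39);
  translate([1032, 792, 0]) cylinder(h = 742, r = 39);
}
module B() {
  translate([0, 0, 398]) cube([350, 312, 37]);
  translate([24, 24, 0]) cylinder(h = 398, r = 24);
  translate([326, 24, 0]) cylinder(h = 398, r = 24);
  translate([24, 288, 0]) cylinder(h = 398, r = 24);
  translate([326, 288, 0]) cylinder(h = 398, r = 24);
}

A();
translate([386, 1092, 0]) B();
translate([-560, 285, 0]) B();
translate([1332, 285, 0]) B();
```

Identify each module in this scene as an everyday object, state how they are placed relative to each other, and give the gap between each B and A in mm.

A is a table. B is a stool. Three stools sit around the table at the +y, −x, +x sides. The gap between each stool and the table is 210 mm.

Each stool's nearest face is 210 mm from the table's bounding box.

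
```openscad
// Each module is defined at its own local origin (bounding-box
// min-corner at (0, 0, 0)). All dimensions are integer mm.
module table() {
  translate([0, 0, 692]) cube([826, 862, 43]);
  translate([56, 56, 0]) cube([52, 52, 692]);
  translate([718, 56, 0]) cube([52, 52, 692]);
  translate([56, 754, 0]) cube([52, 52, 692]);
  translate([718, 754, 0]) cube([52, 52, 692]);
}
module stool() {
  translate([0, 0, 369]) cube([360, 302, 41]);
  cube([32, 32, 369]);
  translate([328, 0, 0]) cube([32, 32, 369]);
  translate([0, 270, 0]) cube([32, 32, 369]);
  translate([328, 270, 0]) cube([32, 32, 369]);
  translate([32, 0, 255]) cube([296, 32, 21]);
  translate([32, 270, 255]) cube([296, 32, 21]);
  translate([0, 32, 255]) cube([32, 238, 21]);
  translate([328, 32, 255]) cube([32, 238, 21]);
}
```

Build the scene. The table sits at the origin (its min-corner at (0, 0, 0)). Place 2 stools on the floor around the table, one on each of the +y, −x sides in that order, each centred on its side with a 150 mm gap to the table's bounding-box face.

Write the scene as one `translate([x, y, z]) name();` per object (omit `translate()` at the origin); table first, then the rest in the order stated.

table();
translate([233, 1012, 0]) stool();
translate([-510, 280, 0]) stool();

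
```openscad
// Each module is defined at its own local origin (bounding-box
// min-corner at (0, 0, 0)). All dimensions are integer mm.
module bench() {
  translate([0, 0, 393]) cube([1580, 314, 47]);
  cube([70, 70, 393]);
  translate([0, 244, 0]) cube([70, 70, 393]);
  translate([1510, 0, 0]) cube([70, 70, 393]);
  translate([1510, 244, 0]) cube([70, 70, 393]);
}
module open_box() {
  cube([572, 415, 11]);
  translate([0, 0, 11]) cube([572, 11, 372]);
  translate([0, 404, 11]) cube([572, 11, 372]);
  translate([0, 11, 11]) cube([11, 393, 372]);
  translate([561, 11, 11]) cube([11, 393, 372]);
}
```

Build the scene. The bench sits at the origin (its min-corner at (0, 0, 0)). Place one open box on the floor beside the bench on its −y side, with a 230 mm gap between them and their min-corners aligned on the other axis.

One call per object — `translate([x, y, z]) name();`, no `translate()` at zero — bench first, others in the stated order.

bench();
translate([0, -645, 0]) open_box();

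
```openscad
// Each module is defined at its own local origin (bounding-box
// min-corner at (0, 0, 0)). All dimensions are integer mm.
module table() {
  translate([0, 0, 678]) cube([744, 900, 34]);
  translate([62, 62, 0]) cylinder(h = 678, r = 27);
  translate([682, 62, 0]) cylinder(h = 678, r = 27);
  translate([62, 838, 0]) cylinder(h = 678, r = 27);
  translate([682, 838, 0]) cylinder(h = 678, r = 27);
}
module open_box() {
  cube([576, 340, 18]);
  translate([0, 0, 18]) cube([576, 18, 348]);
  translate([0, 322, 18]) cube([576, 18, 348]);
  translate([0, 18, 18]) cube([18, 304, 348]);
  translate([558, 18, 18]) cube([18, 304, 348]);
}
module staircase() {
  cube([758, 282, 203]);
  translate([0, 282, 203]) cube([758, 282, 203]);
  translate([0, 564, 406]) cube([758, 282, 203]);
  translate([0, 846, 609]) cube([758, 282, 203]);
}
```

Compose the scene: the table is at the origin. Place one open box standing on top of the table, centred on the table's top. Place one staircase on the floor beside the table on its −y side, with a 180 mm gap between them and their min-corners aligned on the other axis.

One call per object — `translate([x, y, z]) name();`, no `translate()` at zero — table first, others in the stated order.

table();
translate([84, 280, 712]) open_box();
translate([0, -1308, 0]) staircase();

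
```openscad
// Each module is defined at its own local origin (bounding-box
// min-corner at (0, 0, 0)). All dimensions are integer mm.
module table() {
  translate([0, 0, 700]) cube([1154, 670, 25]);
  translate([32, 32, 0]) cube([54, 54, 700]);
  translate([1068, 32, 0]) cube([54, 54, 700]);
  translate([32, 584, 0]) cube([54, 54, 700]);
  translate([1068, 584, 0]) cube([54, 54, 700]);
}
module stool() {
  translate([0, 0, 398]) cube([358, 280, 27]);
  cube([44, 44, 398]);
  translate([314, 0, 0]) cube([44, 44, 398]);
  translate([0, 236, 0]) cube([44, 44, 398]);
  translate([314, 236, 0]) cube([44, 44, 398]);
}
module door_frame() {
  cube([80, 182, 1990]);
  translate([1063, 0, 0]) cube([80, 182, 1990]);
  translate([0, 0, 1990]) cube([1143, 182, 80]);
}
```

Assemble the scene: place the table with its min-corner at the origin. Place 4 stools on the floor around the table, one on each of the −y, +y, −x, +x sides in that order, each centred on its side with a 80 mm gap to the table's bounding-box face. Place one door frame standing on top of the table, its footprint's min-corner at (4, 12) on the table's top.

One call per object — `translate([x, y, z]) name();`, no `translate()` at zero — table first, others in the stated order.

table();
translate([398, -360, 0]) stool();
translate([398, 750, 0]) stool();
translate([-438, 195, 0]) stool();
translate([1234, 195, 0]) stool();
translate([4, 12, 725]) door_frame();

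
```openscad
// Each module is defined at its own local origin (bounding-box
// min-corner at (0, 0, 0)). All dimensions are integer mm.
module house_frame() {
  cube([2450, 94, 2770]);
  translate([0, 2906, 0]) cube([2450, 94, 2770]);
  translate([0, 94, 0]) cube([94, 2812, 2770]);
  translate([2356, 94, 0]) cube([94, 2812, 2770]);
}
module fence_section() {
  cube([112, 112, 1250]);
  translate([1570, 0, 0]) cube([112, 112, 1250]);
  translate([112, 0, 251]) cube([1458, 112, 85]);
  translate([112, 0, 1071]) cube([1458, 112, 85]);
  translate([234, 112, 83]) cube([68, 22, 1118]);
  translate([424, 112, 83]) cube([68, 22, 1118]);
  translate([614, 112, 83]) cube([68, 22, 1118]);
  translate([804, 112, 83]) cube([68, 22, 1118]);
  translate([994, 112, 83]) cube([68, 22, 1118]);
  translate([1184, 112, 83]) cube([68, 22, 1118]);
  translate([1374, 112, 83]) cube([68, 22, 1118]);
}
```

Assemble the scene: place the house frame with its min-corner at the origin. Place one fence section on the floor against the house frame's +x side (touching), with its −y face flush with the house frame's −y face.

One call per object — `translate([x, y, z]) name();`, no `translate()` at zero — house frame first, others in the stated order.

house_frame();
translate([2450, 0, 0]) fence_section();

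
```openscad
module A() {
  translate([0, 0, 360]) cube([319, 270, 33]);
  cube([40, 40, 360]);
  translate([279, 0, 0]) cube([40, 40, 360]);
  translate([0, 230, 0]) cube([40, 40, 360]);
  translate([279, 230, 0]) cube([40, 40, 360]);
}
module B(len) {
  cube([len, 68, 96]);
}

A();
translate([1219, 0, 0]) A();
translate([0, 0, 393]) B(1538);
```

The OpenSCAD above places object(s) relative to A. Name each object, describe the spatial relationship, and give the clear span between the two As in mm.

Second stool starts at x = 1219; first ends at x = 319; clear span = 1219 − 319 = 900 mm.

A is a stool. B is a beam. A beam spans the tops of two stools. The clear span between the two stools is 900 mm.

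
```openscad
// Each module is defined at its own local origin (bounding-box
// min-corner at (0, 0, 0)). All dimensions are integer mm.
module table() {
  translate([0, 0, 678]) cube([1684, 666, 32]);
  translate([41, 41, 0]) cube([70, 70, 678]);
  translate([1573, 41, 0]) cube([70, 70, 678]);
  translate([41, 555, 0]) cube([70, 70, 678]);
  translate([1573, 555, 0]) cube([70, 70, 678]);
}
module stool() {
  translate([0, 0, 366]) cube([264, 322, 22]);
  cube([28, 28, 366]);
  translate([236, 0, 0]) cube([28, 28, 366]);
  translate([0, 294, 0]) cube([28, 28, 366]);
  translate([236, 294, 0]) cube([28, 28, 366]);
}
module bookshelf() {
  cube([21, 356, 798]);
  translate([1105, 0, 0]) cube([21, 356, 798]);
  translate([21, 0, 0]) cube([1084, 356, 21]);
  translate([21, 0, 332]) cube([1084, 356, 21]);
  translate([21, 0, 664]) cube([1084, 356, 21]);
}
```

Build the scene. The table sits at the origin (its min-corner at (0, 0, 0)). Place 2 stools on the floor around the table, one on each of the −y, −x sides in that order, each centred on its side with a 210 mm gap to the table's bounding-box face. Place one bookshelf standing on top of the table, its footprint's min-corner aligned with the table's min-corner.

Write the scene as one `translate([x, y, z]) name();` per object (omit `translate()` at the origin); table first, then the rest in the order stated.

table();
translate([710, -532, 0]) stool();
translate([-474, 172, 0]) stool();
translate([0, 0, 710]) bookshelf();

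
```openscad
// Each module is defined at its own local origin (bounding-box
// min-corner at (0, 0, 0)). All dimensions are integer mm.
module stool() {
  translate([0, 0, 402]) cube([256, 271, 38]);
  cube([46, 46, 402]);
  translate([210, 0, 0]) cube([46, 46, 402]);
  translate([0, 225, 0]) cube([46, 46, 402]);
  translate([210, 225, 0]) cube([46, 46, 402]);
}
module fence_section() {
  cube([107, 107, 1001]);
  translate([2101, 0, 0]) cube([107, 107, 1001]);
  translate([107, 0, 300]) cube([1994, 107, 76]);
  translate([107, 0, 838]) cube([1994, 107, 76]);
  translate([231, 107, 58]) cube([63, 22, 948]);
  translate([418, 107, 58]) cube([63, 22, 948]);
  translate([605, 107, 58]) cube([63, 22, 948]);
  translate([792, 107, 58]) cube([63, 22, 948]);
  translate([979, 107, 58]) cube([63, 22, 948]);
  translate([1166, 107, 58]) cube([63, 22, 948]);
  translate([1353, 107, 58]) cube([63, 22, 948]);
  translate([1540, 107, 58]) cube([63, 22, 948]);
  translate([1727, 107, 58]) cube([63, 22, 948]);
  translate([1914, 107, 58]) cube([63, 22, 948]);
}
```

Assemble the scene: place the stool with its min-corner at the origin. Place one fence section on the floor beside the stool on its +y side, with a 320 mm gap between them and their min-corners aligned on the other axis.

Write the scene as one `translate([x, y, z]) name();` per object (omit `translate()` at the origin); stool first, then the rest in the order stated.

stool();
translate([0, 591, 0]) fence_section();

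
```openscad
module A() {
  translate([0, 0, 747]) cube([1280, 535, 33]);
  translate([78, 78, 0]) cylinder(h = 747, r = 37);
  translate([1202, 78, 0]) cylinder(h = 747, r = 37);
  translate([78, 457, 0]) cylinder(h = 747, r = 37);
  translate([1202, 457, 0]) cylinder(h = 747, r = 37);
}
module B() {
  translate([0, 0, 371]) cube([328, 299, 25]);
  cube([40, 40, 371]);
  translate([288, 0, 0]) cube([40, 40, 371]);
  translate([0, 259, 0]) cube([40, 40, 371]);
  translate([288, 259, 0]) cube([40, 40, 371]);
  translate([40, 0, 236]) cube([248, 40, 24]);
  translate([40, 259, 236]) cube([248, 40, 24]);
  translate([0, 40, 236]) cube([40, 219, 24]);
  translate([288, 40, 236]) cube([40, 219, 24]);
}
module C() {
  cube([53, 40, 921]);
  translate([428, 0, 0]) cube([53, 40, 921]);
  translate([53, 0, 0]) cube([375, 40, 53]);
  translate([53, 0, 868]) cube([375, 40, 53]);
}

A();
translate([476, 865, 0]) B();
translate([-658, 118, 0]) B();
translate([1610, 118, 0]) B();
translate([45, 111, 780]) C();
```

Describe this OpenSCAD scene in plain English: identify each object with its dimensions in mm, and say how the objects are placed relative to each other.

A is a table: top 1280 mm (x) × 535 mm (y), 33 mm thick, upper face at z = 780 mm, on four round legs of 74 mm diameter, each leg's bounding box inset 41 mm from the nearest pair of top edges, running from z = 0 to the bottom of the top.

B is a four-legged stool. The seat is a 328×299×25 mm slab whose top surface is at z = 396 mm; four square legs, each 40×40 mm in cross-section, run from the floor (z = 0) to the underside of the seat, each flush with a corner of the seat. Four stretchers, 40 mm wide and 24 mm tall, connect adjacent legs with their undersides at z = 236 mm, each running between the inner faces of the legs it joins and aligned with the legs' outer faces on the other axis.

C is a rectangular picture frame lying in the x–z plane (depth along y). The opening is 375 mm wide (x) by 815 mm tall (z), surrounded by a border 53 mm wide on all four sides. The frame is 40 mm deep and is made of two full-height vertical stiles with two horizontal rails fitted between them.

Three stools sit around the table at the +y, −x, +x sides. The picture frame is on top of the table.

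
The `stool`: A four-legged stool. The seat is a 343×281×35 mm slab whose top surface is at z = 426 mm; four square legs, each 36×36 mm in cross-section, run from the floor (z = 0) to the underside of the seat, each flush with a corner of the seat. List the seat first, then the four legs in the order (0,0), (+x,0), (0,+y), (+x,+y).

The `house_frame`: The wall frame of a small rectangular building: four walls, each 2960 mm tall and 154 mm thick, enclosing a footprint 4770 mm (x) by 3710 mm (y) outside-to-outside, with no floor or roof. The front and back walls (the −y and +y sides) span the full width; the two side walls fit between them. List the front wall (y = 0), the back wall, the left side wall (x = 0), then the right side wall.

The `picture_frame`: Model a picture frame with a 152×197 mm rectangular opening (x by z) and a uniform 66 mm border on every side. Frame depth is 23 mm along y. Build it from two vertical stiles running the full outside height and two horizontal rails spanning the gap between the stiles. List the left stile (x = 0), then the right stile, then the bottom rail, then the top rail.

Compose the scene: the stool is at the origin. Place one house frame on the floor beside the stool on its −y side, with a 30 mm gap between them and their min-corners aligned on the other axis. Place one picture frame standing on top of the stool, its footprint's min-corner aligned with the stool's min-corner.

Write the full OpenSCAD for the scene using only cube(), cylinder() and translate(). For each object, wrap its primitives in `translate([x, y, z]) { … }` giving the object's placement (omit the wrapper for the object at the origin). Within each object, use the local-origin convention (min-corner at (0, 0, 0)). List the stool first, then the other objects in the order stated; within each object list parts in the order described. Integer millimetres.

translate([0, 0, 391]) cube([343, 281, 35]);
cube([36, 36, 391]);
translate([307, 0, 0]) cube([36, 36, 391]);
translate([0, 245, 0]) cube([36, 36, 391]);
translate([307, 245, 0]) cube([36, 36, 391]);
translate([0, -3740, 0]) {
  cube([4770, 154, 2960]);
  translate([0, 3556, 0]) cube([4770, 154, 2960]);
  translate([0, 154, 0]) cube([154, 3402, 2960]);
  translate([4616, 154, 0]) cube([154, 3402, 2960]);
}
translate([0, 0, 426]) {
  cube([66, 23, 329]);
  translate([218, 0, 0]) cube([66, 23, 329]);
  translate([66, 0, 0]) cube([152, 23, 66]);
  translate([66, 0, 263]) cube([152, 23, 66]);
}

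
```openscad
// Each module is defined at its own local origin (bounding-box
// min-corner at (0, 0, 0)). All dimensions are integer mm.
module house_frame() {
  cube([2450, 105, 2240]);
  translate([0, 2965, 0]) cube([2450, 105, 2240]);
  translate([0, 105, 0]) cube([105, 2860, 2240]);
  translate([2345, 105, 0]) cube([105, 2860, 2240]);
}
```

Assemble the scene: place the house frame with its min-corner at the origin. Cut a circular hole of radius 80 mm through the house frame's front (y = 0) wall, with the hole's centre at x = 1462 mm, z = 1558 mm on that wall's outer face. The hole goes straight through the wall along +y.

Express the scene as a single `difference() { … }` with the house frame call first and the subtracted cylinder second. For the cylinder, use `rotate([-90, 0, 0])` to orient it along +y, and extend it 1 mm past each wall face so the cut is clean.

difference() {
  house_frame();
  translate([1462, -1, 1558]) rotate([-90, 0, 0]) cylinder(h = 107, r = 80);
}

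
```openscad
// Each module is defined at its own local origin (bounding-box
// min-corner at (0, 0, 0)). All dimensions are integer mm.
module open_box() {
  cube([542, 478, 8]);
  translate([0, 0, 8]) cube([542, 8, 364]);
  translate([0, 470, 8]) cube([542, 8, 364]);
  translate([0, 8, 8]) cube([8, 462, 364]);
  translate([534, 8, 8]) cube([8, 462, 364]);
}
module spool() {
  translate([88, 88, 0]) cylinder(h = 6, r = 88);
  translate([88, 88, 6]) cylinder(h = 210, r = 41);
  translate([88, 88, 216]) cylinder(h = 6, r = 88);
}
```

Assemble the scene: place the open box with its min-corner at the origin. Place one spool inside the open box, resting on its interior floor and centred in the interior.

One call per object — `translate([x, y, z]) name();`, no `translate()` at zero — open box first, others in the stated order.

open_box();
translate([183, 151, 8]) spool();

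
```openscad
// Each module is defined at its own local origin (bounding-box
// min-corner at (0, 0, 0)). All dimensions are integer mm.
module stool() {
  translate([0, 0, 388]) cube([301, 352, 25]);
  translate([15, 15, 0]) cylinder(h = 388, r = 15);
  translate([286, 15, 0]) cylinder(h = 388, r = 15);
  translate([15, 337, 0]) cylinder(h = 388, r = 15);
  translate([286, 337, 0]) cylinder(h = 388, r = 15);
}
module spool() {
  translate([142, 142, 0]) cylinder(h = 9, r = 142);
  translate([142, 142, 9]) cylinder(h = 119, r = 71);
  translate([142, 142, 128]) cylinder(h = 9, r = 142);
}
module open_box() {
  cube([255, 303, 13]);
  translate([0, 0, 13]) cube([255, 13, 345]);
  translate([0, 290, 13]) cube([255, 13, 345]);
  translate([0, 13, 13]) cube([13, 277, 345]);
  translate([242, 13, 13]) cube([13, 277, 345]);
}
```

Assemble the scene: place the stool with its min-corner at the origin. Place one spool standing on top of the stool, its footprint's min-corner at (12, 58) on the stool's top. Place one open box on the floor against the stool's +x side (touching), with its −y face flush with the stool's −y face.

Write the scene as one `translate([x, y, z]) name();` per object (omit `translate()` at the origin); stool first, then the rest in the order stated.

stool();
translate([12, 58, 413]) spool();
translate([301, 0, 0]) open_box();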